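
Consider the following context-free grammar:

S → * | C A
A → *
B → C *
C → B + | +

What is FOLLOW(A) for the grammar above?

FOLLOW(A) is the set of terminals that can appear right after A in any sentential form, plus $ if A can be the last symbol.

We compute FOLLOW(A) using the standard algorithm.
FOLLOW(S) starts with {$}.
FIRST(A) = {*}
FIRST(B) = {+}
FIRST(C) = {+}
FIRST(S) = {*, +}
FOLLOW(A) = {$}
FOLLOW(B) = {+}
FOLLOW(C) = {*}
FOLLOW(S) = {$}
Therefore, FOLLOW(A) = {$}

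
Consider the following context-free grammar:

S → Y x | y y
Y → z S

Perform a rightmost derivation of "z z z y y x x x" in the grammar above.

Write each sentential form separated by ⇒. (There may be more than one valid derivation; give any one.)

S ⇒ Y x ⇒ z S x ⇒ z Y x x ⇒ z z S x x ⇒ z z Y x x x ⇒ z z z S x x x ⇒ z z z y y x x x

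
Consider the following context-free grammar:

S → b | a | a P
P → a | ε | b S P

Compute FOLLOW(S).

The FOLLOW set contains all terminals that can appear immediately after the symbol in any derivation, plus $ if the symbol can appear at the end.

We compute FOLLOW(S) using the standard algorithm.
FOLLOW(S) starts with {$}.
FIRST(P) = {a, b, ε}
FIRST(S) = {a, b}
FOLLOW(P) = {$, a, b}
FOLLOW(S) = {$, a, b}
Therefore, FOLLOW(S) = {$, a, b}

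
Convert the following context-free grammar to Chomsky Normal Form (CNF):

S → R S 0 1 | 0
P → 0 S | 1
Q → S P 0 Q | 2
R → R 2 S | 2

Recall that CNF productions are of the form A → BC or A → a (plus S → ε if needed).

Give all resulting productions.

T0 → 0; T1 → 1; S → 0; P → 1; Q → 2; T2 → 2; R → 2; S → R X0; X0 → S X1; X1 → T0 T1; P → T0 S; Q → S X2; X2 → P X3; X3 → T0 Q; R → R X4; X4 → T2 S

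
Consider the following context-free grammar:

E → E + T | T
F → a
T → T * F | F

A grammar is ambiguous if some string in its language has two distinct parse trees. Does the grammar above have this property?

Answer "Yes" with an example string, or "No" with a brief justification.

No - the grammar is unambiguous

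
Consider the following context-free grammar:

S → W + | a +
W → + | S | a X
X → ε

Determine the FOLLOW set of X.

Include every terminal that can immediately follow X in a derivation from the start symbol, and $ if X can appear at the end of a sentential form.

We compute FOLLOW(X) using the standard algorithm.
FOLLOW(S) starts with {$}.
FIRST(S) = {+, a}
FIRST(W) = {+, a}
FIRST(X) = {ε}
FOLLOW(S) = {$, +}
FOLLOW(W) = {+}
FOLLOW(X) = {+}
Therefore, FOLLOW(X) = {+}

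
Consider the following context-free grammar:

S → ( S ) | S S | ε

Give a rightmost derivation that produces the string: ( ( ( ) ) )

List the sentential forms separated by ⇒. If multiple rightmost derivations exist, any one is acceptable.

S ⇒ ( S ) ⇒ ( ( S ) ) ⇒ ( ( ( S ) ) ) ⇒ ( ( ( ) ) )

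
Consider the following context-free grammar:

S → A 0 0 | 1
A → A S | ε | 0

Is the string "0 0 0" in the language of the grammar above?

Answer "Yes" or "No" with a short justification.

Yes - a valid derivation exists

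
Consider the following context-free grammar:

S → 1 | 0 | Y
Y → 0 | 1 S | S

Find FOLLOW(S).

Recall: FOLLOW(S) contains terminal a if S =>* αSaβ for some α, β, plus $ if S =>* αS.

We compute FOLLOW(S) using the standard algorithm.
FOLLOW(S) starts with {$}.
FIRST(S) = {0, 1}
FIRST(Y) = {0, 1}
FOLLOW(S) = {$}
FOLLOW(Y) = {$}
Therefore, FOLLOW(S) = {$}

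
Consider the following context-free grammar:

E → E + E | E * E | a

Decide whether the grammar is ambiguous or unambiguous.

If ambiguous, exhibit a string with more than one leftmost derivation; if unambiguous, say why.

Ambiguous - the string 'a + a * a * a + a + a' has two distinct leftmost derivations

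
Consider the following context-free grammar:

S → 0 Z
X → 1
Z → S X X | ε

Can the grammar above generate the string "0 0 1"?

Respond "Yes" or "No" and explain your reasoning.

No - no valid derivation exists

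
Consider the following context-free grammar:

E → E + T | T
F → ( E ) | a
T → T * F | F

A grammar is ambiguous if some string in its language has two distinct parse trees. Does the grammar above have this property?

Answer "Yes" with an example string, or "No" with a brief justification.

No - the grammar is unambiguous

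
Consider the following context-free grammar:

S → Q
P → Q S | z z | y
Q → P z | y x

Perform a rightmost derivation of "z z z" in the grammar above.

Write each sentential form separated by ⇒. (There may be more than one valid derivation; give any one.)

S ⇒ Q ⇒ P z ⇒ z z z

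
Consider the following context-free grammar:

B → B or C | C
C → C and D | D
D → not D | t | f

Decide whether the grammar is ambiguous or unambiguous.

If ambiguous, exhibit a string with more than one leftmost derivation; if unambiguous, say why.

Unambiguous - every string in the language has a unique leftmost derivation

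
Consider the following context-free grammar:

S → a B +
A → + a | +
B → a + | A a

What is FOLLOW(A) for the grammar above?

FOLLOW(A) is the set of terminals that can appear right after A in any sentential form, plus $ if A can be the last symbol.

We compute FOLLOW(A) using the standard algorithm.
FOLLOW(S) starts with {$}.
FIRST(A) = {+}
FIRST(B) = {+, a}
FIRST(S) = {a}
FOLLOW(A) = {a}
FOLLOW(B) = {+}
FOLLOW(S) = {$}
Therefore, FOLLOW(A) = {a}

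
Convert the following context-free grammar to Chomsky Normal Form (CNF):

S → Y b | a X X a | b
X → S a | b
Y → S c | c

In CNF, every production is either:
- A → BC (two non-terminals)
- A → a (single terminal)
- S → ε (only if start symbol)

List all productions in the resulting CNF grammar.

TB → b; TA → a; S → b; X → b; TC → c; Y → c; S → Y TB; S → TA X0; X0 → X X1; X1 → X TA; X → S TA; Y → S TC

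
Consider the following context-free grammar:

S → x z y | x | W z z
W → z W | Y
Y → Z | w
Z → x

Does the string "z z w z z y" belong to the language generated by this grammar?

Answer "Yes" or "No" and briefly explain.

No - no valid derivation exists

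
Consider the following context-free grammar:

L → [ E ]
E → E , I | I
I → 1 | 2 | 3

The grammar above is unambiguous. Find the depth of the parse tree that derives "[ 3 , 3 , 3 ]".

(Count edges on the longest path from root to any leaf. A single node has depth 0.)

5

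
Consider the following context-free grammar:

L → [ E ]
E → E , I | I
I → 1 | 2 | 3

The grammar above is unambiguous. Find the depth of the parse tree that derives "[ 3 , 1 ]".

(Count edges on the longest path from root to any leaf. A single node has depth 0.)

4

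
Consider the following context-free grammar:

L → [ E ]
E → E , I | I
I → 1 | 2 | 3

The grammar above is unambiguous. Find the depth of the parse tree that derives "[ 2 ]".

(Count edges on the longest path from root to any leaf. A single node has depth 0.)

3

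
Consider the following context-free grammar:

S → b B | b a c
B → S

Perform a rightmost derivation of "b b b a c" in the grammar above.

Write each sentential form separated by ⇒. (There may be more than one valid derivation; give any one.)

S ⇒ b B ⇒ b S ⇒ b b B ⇒ b b S ⇒ b b b a c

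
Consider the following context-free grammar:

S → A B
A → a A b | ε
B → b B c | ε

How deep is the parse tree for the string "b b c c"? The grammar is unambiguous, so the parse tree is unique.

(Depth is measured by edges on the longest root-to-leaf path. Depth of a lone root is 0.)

4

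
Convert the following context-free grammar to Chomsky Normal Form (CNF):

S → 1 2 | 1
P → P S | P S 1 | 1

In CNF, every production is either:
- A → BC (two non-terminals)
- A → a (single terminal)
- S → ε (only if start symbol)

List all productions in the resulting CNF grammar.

T1 → 1; T2 → 2; S → 1; P → 1; S → T1 T2; P → P S; P → P X0; X0 → S T1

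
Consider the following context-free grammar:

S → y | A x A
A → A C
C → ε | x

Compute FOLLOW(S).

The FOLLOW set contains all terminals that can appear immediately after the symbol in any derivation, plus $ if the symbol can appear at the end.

We compute FOLLOW(S) using the standard algorithm.
FOLLOW(S) starts with {$}.
FIRST(A) = {}
FIRST(C) = {x, ε}
FIRST(S) = {y}
FOLLOW(A) = {$, x}
FOLLOW(C) = {$, x}
FOLLOW(S) = {$}
Therefore, FOLLOW(S) = {$}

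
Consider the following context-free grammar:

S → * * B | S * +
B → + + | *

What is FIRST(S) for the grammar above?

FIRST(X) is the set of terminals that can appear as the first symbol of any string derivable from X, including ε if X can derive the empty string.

We compute FIRST(S) using the standard algorithm.
FIRST(B) = {*, +}
FIRST(S) = {*}
Therefore, FIRST(S) = {*}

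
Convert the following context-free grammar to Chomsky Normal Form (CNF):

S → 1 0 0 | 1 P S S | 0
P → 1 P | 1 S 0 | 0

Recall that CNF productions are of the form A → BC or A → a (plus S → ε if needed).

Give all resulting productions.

T1 → 1; T0 → 0; S → 0; P → 0; S → T1 X0; X0 → T0 T0; S → T1 X1; X1 → P X2; X2 → S S; P → T1 P; P → T1 X3; X3 → S T0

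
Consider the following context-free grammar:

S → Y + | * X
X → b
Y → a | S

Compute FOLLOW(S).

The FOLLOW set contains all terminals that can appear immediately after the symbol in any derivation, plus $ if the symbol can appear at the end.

We compute FOLLOW(S) using the standard algorithm.
FOLLOW(S) starts with {$}.
FIRST(S) = {*, a}
FIRST(X) = {b}
FIRST(Y) = {*, a}
FOLLOW(S) = {$, +}
FOLLOW(X) = {$, +}
FOLLOW(Y) = {+}
Therefore, FOLLOW(S) = {$, +}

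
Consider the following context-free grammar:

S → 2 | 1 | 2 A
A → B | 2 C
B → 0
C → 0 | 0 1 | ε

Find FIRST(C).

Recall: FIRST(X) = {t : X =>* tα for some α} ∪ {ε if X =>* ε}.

We compute FIRST(C) using the standard algorithm.
FIRST(A) = {0, 2}
FIRST(B) = {0}
FIRST(C) = {0, ε}
FIRST(S) = {1, 2}
Therefore, FIRST(C) = {0, ε}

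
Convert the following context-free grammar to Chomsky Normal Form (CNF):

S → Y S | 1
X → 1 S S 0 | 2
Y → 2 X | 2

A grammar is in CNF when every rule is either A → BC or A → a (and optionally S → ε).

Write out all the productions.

S → 1; T1 → 1; T0 → 0; X → 2; T2 → 2; Y → 2; S → Y S; X → T1 X0; X0 → S X1; X1 → S T0; Y → T2 X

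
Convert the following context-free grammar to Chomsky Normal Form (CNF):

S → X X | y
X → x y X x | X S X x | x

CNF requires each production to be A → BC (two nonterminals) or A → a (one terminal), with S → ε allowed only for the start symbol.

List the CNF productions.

S → y; TX → x; TY → y; X → x; S → X X; X → TX X0; X0 → TY X1; X1 → X TX; X → X X2; X2 → S X3; X3 → X TX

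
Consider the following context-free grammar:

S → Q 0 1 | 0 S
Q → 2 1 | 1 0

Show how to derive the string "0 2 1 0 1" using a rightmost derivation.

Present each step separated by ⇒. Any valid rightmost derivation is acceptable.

S ⇒ 0 S ⇒ 0 Q 0 1 ⇒ 0 2 1 0 1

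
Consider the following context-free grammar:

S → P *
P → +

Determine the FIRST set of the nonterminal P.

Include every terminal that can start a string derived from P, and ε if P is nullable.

We compute FIRST(P) using the standard algorithm.
FIRST(P) = {+}
FIRST(S) = {+}
Therefore, FIRST(P) = {+}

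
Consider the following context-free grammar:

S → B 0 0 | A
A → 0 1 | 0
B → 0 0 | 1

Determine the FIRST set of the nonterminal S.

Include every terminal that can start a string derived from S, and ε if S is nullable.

We compute FIRST(S) using the standard algorithm.
FIRST(A) = {0}
FIRST(B) = {0, 1}
FIRST(S) = {0, 1}
Therefore, FIRST(S) = {0, 1}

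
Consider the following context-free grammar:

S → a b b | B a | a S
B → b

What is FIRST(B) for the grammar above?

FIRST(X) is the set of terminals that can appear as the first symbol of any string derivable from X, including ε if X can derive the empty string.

We compute FIRST(B) using the standard algorithm.
FIRST(B) = {b}
FIRST(S) = {a, b}
Therefore, FIRST(B) = {b}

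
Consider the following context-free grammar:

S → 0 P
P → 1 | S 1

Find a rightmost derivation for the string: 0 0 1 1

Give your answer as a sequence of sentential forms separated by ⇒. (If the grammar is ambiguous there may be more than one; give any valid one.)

S ⇒ 0 P ⇒ 0 S 1 ⇒ 0 0 P 1 ⇒ 0 0 1 1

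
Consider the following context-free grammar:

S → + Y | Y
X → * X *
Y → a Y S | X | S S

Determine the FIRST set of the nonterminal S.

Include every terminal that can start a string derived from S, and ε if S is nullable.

We compute FIRST(S) using the standard algorithm.
FIRST(S) = {*, +, a}
FIRST(X) = {*}
FIRST(Y) = {*, +, a}
Therefore, FIRST(S) = {*, +, a}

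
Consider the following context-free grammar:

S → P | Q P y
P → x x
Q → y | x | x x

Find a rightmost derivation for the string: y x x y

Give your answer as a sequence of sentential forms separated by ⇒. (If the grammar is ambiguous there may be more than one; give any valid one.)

S ⇒ Q P y ⇒ Q x x y ⇒ y x x y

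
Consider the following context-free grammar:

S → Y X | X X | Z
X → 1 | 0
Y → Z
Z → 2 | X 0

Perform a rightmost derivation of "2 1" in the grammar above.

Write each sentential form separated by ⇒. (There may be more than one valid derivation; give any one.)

S ⇒ Y X ⇒ Y 1 ⇒ Z 1 ⇒ 2 1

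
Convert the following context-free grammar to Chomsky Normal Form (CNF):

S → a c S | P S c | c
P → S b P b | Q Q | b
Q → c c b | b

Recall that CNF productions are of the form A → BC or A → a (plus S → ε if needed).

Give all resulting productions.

TA → a; TC → c; S → c; TB → b; P → b; Q → b; S → TA X0; X0 → TC S; S → P X1; X1 → S TC; P → S X2; X2 → TB X3; X3 → P TB; P → Q Q; Q → TC X4; X4 → TC TB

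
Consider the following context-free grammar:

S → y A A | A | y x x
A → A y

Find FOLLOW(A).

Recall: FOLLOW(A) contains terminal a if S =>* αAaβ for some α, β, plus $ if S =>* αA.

We compute FOLLOW(A) using the standard algorithm.
FOLLOW(S) starts with {$}.
FIRST(A) = {}
FIRST(S) = {y}
FOLLOW(A) = {$, y}
FOLLOW(S) = {$}
Therefore, FOLLOW(A) = {$, y}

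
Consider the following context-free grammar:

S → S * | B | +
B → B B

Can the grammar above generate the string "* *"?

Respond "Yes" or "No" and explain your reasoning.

No - no valid derivation exists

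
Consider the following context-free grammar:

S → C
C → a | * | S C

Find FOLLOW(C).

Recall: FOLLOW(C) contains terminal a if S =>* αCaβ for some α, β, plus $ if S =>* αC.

We compute FOLLOW(C) using the standard algorithm.
FOLLOW(S) starts with {$}.
FIRST(C) = {*, a}
FIRST(S) = {*, a}
FOLLOW(C) = {$, *, a}
FOLLOW(S) = {$, *, a}
Therefore, FOLLOW(C) = {$, *, a}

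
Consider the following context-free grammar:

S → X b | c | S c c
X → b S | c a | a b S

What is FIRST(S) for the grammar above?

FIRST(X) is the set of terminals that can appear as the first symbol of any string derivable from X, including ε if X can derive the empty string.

We compute FIRST(S) using the standard algorithm.
FIRST(S) = {a, b, c}
FIRST(X) = {a, b, c}
Therefore, FIRST(S) = {a, b, c}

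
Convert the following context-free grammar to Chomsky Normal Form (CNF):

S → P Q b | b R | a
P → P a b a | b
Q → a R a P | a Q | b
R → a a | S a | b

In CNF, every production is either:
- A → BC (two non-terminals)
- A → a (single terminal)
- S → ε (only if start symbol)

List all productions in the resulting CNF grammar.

TB → b; S → a; TA → a; P → b; Q → b; R → b; S → P X0; X0 → Q TB; S → TB R; P → P X1; X1 → TA X2; X2 → TB TA; Q → TA X3; X3 → R X4; X4 → TA P; Q → TA Q; R → TA TA; R → S TA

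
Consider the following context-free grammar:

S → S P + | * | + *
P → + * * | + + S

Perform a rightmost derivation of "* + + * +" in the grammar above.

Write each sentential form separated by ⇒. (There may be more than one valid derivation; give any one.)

S ⇒ S P + ⇒ S + + S + ⇒ S + + * + ⇒ * + + * +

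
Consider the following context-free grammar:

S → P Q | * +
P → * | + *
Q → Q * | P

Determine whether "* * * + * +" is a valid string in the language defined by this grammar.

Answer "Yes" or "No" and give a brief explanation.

No - no valid derivation exists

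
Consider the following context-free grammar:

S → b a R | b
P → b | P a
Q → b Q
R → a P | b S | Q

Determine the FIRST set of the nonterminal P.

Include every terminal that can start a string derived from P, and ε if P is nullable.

We compute FIRST(P) using the standard algorithm.
FIRST(P) = {b}
FIRST(Q) = {b}
FIRST(R) = {a, b}
FIRST(S) = {b}
Therefore, FIRST(P) = {b}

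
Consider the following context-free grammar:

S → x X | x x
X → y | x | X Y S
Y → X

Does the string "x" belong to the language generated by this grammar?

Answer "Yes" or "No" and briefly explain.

No - no valid derivation exists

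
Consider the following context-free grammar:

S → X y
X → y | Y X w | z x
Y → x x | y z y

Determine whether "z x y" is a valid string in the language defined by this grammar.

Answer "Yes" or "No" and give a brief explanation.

Yes - a valid derivation exists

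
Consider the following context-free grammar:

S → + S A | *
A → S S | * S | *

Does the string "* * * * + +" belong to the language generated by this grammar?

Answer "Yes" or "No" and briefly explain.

No - no valid derivation exists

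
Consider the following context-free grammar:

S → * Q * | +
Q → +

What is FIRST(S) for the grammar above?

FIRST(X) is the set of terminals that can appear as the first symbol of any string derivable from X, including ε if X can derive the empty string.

We compute FIRST(S) using the standard algorithm.
FIRST(Q) = {+}
FIRST(S) = {*, +}
Therefore, FIRST(S) = {*, +}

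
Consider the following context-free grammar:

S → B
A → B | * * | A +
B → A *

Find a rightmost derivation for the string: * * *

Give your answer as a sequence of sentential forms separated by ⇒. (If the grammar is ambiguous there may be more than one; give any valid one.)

S ⇒ B ⇒ A * ⇒ * * *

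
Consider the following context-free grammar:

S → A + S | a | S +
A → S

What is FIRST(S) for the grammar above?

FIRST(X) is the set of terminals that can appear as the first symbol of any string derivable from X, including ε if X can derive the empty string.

We compute FIRST(S) using the standard algorithm.
FIRST(A) = {a}
FIRST(S) = {a}
Therefore, FIRST(S) = {a}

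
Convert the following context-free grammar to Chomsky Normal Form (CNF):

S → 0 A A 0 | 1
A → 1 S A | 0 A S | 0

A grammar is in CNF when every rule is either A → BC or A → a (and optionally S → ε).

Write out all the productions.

T0 → 0; S → 1; T1 → 1; A → 0; S → T0 X0; X0 → A X1; X1 → A T0; A → T1 X2; X2 → S A; A → T0 X3; X3 → A S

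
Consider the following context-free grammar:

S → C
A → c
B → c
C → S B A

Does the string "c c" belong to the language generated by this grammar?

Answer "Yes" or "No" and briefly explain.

No - no valid derivation exists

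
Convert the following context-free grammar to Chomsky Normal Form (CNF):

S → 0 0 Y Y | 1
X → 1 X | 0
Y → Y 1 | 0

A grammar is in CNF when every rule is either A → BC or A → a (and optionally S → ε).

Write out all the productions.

T0 → 0; S → 1; T1 → 1; X → 0; Y → 0; S → T0 X0; X0 → T0 X1; X1 → Y Y; X → T1 X; Y → Y T1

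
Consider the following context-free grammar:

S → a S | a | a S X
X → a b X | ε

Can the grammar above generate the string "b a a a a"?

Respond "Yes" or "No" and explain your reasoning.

No - no valid derivation exists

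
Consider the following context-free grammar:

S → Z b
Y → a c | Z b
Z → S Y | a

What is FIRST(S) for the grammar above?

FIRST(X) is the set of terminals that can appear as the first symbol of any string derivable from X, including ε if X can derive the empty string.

We compute FIRST(S) using the standard algorithm.
FIRST(S) = {a}
FIRST(Y) = {a}
FIRST(Z) = {a}
Therefore, FIRST(S) = {a}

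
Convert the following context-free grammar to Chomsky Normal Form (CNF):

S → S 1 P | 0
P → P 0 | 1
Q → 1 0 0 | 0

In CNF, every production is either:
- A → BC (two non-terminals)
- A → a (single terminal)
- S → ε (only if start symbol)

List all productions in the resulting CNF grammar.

T1 → 1; S → 0; T0 → 0; P → 1; Q → 0; S → S X0; X0 → T1 P; P → P T0; Q → T1 X1; X1 → T0 T0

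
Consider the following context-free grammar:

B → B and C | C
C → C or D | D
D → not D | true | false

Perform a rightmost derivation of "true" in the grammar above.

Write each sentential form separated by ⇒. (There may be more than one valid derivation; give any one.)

B ⇒ C ⇒ D ⇒ true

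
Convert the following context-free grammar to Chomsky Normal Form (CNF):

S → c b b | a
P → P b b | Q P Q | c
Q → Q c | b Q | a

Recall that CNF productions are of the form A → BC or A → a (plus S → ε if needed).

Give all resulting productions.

TC → c; TB → b; S → a; P → c; Q → a; S → TC X0; X0 → TB TB; P → P X1; X1 → TB TB; P → Q X2; X2 → P Q; Q → Q TC; Q → TB Q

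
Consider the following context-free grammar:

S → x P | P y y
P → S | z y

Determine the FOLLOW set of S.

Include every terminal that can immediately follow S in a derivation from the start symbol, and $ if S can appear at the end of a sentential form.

We compute FOLLOW(S) using the standard algorithm.
FOLLOW(S) starts with {$}.
FIRST(P) = {x, z}
FIRST(S) = {x, z}
FOLLOW(P) = {$, y}
FOLLOW(S) = {$, y}
Therefore, FOLLOW(S) = {$, y}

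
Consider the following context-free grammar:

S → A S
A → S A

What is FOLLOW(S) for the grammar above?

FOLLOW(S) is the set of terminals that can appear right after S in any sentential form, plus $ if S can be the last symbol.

We compute FOLLOW(S) using the standard algorithm.
FOLLOW(S) starts with {$}.
FIRST(A) = {}
FIRST(S) = {}
FOLLOW(A) = {}
FOLLOW(S) = {$}
Therefore, FOLLOW(S) = {$}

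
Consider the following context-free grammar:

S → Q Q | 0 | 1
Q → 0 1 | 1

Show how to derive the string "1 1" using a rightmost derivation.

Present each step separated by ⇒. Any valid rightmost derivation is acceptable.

S ⇒ Q Q ⇒ Q 1 ⇒ 1 1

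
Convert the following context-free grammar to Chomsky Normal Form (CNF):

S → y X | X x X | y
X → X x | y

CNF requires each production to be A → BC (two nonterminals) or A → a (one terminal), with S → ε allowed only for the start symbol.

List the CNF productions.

TY → y; TX → x; S → y; X → y; S → TY X; S → X X0; X0 → TX X; X → X TX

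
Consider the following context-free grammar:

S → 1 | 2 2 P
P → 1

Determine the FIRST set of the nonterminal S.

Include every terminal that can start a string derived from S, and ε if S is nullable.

We compute FIRST(S) using the standard algorithm.
FIRST(P) = {1}
FIRST(S) = {1, 2}
Therefore, FIRST(S) = {1, 2}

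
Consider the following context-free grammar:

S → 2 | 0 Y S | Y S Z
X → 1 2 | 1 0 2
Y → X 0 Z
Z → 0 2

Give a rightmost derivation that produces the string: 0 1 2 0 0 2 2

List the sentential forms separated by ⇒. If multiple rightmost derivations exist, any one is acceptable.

S ⇒ 0 Y S ⇒ 0 Y 2 ⇒ 0 X 0 Z 2 ⇒ 0 X 0 0 2 2 ⇒ 0 1 2 0 0 2 2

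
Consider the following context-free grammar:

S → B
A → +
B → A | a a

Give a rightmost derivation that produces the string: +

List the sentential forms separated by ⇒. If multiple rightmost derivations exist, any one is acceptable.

S ⇒ B ⇒ A ⇒ +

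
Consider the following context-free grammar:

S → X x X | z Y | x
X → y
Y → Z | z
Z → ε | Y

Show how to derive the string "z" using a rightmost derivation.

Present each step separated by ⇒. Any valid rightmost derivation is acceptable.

S ⇒ z Y ⇒ z Z ⇒ z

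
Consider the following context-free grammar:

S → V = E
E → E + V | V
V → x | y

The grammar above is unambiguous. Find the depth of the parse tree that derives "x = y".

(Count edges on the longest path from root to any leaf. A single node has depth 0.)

3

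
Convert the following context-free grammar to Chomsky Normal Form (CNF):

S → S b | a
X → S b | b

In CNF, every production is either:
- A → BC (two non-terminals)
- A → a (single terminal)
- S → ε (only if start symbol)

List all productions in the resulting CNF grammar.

TB → b; S → a; X → b; S → S TB; X → S TB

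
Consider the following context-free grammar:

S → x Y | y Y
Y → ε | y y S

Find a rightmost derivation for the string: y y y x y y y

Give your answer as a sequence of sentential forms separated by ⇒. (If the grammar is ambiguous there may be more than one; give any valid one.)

S ⇒ y Y ⇒ y y y S ⇒ y y y x Y ⇒ y y y x y y S ⇒ y y y x y y y Y ⇒ y y y x y y y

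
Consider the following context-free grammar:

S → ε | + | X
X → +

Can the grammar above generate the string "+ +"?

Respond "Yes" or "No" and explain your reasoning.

No - no valid derivation exists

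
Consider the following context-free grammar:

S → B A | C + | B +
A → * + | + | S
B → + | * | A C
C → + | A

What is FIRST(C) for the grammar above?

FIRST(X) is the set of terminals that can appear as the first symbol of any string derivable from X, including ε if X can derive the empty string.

We compute FIRST(C) using the standard algorithm.
FIRST(A) = {*, +}
FIRST(B) = {*, +}
FIRST(C) = {*, +}
FIRST(S) = {*, +}
Therefore, FIRST(C) = {*, +}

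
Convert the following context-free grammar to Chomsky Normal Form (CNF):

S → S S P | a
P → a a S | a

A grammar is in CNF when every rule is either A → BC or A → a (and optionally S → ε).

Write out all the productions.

S → a; TA → a; P → a; S → S X0; X0 → S P; P → TA X1; X1 → TA S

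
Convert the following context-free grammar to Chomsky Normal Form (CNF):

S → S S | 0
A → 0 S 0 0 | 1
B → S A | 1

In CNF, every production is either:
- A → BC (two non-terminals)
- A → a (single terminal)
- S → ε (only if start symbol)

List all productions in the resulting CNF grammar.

S → 0; T0 → 0; A → 1; B → 1; S → S S; A → T0 X0; X0 → S X1; X1 → T0 T0; B → S A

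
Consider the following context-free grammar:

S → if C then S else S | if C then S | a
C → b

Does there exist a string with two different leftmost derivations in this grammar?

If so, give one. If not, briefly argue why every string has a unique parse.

Yes - the string 'if b then if b then if b then a else a' has two distinct leftmost derivations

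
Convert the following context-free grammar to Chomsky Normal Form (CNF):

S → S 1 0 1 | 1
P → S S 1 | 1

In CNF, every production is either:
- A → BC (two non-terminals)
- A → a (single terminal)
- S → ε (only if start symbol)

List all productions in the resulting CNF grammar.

T1 → 1; T0 → 0; S → 1; P → 1; S → S X0; X0 → T1 X1; X1 → T0 T1; P → S X2; X2 → S T1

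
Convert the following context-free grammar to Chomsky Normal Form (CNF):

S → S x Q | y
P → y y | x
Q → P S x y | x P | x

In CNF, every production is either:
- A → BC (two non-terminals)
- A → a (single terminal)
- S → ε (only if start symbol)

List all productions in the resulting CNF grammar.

TX → x; S → y; TY → y; P → x; Q → x; S → S X0; X0 → TX Q; P → TY TY; Q → P X1; X1 → S X2; X2 → TX TY; Q → TX P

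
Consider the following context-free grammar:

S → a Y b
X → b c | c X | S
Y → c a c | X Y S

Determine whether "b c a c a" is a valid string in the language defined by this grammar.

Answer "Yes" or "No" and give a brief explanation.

No - no valid derivation exists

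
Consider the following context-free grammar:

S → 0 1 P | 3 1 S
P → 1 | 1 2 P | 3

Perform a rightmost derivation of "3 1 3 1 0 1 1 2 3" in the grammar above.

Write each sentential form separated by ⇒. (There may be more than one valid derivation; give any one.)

S ⇒ 3 1 S ⇒ 3 1 3 1 S ⇒ 3 1 3 1 0 1 P ⇒ 3 1 3 1 0 1 1 2 P ⇒ 3 1 3 1 0 1 1 2 3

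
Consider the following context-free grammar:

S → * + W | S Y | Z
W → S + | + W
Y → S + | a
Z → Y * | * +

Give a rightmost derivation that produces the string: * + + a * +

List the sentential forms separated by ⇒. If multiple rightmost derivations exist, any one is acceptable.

S ⇒ * + W ⇒ * + + W ⇒ * + + S + ⇒ * + + Z + ⇒ * + + Y * + ⇒ * + + a * +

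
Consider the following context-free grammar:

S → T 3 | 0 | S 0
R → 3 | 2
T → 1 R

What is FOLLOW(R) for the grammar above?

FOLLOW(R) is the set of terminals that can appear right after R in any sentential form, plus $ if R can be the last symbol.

We compute FOLLOW(R) using the standard algorithm.
FOLLOW(S) starts with {$}.
FIRST(R) = {2, 3}
FIRST(S) = {0, 1}
FIRST(T) = {1}
FOLLOW(R) = {3}
FOLLOW(S) = {$, 0}
FOLLOW(T) = {3}
Therefore, FOLLOW(R) = {3}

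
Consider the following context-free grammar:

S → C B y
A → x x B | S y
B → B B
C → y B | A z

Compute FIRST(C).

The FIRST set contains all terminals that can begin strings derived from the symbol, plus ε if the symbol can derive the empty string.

We compute FIRST(C) using the standard algorithm.
FIRST(A) = {x, y}
FIRST(B) = {}
FIRST(C) = {x, y}
FIRST(S) = {x, y}
Therefore, FIRST(C) = {x, y}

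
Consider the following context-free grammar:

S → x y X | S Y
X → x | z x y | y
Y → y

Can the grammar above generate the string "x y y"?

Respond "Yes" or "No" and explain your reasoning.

Yes - a valid derivation exists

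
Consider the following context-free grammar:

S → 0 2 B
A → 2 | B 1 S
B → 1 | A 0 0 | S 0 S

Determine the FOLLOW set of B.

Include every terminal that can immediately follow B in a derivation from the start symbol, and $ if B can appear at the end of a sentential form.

We compute FOLLOW(B) using the standard algorithm.
FOLLOW(S) starts with {$}.
FIRST(A) = {0, 1, 2}
FIRST(B) = {0, 1, 2}
FIRST(S) = {0}
FOLLOW(A) = {0}
FOLLOW(B) = {$, 0, 1}
FOLLOW(S) = {$, 0, 1}
Therefore, FOLLOW(B) = {$, 0, 1}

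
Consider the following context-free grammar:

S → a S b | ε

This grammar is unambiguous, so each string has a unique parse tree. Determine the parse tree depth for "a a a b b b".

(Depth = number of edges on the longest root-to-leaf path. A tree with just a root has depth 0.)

4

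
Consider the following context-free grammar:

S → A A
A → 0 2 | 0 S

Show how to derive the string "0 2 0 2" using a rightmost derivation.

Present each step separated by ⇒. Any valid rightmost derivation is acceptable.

S ⇒ A A ⇒ A 0 2 ⇒ 0 2 0 2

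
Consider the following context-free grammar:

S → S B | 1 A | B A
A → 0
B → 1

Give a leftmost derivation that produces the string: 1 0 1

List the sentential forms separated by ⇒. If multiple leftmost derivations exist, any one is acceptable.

S ⇒ S B ⇒ B A B ⇒ 1 A B ⇒ 1 0 B ⇒ 1 0 1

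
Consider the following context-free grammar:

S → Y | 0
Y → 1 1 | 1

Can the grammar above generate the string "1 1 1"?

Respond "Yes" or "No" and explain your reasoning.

No - no valid derivation exists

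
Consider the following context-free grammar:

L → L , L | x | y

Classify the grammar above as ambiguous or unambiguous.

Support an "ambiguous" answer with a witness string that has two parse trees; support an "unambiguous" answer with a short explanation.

Ambiguous - the string 'x , y , y , y , x , x' has two distinct parse trees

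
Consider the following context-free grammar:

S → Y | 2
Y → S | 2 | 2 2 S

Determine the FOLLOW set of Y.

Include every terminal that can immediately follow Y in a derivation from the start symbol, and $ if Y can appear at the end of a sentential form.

We compute FOLLOW(Y) using the standard algorithm.
FOLLOW(S) starts with {$}.
FIRST(S) = {2}
FIRST(Y) = {2}
FOLLOW(S) = {$}
FOLLOW(Y) = {$}
Therefore, FOLLOW(Y) = {$}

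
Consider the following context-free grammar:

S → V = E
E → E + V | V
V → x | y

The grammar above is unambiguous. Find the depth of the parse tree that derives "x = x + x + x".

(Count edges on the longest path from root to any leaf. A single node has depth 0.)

5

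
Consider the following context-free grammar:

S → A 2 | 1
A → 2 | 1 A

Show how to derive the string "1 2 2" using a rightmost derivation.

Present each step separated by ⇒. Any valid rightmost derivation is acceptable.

S ⇒ A 2 ⇒ 1 A 2 ⇒ 1 2 2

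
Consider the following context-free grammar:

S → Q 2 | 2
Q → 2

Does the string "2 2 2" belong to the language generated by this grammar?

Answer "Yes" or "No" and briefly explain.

No - no valid derivation exists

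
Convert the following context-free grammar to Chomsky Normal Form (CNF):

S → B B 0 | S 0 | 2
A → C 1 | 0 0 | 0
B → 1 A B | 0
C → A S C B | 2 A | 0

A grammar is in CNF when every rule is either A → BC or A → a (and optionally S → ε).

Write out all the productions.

T0 → 0; S → 2; T1 → 1; A → 0; B → 0; T2 → 2; C → 0; S → B X0; X0 → B T0; S → S T0; A → C T1; A → T0 T0; B → T1 X1; X1 → A B; C → A X2; X2 → S X3; X3 → C B; C → T2 A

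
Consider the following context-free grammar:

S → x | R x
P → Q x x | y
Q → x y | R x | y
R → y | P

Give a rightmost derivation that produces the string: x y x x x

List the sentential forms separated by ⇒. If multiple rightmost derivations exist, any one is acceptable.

S ⇒ R x ⇒ P x ⇒ Q x x x ⇒ x y x x x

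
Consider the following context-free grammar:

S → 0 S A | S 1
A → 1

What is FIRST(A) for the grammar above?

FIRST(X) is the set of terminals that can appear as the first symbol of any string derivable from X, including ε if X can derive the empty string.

We compute FIRST(A) using the standard algorithm.
FIRST(A) = {1}
FIRST(S) = {0}
Therefore, FIRST(A) = {1}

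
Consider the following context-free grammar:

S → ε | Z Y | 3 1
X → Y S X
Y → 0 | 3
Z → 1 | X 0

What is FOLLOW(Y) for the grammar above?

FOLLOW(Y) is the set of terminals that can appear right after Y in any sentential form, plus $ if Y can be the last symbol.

We compute FOLLOW(Y) using the standard algorithm.
FOLLOW(S) starts with {$}.
FIRST(S) = {0, 1, 3, ε}
FIRST(X) = {0, 3}
FIRST(Y) = {0, 3}
FIRST(Z) = {0, 1, 3}
FOLLOW(S) = {$, 0, 3}
FOLLOW(X) = {0}
FOLLOW(Y) = {$, 0, 1, 3}
FOLLOW(Z) = {0, 3}
Therefore, FOLLOW(Y) = {$, 0, 1, 3}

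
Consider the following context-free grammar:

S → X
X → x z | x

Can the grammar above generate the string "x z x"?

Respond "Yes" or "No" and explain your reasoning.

No - no valid derivation exists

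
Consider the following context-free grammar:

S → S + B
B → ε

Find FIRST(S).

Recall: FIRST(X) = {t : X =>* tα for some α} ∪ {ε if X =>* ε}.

We compute FIRST(S) using the standard algorithm.
FIRST(B) = {ε}
FIRST(S) = {}
Therefore, FIRST(S) = {}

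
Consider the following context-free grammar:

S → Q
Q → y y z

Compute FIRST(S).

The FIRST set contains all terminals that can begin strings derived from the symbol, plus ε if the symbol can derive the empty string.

We compute FIRST(S) using the standard algorithm.
FIRST(Q) = {y}
FIRST(S) = {y}
Therefore, FIRST(S) = {y}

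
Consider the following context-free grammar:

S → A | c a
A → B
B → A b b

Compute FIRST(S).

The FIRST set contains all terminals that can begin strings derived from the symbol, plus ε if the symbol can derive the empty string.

We compute FIRST(S) using the standard algorithm.
FIRST(A) = {}
FIRST(B) = {}
FIRST(S) = {c}
Therefore, FIRST(S) = {c}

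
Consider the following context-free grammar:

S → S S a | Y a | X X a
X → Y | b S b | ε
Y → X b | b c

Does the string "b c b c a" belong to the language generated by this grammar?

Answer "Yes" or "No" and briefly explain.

Yes - a valid derivation exists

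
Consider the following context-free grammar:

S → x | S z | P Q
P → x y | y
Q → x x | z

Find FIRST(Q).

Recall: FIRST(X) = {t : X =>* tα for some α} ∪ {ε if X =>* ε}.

We compute FIRST(Q) using the standard algorithm.
FIRST(P) = {x, y}
FIRST(Q) = {x, z}
FIRST(S) = {x, y}
Therefore, FIRST(Q) = {x, z}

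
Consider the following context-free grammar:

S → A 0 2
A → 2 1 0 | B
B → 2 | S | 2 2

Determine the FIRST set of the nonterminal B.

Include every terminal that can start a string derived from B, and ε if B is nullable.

We compute FIRST(B) using the standard algorithm.
FIRST(A) = {2}
FIRST(B) = {2}
FIRST(S) = {2}
Therefore, FIRST(B) = {2}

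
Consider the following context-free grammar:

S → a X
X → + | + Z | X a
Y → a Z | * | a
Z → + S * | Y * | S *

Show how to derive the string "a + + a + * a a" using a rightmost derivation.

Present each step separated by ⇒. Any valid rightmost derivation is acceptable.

S ⇒ a X ⇒ a X a ⇒ a X a a ⇒ a + Z a a ⇒ a + + S * a a ⇒ a + + a X * a a ⇒ a + + a + * a a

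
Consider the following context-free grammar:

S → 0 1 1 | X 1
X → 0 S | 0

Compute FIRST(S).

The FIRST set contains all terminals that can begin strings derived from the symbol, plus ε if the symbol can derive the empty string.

We compute FIRST(S) using the standard algorithm.
FIRST(S) = {0}
FIRST(X) = {0}
Therefore, FIRST(S) = {0}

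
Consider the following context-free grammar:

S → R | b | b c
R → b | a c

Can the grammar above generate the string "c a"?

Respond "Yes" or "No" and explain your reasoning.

No - no valid derivation exists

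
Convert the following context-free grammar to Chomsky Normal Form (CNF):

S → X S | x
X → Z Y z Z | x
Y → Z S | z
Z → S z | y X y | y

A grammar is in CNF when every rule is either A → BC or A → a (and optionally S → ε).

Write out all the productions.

S → x; TZ → z; X → x; Y → z; TY → y; Z → y; S → X S; X → Z X0; X0 → Y X1; X1 → TZ Z; Y → Z S; Z → S TZ; Z → TY X2; X2 → X TY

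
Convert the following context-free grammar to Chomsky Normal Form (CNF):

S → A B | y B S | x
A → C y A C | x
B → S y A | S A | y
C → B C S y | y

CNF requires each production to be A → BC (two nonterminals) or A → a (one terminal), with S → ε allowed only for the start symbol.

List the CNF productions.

TY → y; S → x; A → x; B → y; C → y; S → A B; S → TY X0; X0 → B S; A → C X1; X1 → TY X2; X2 → A C; B → S X3; X3 → TY A; B → S A; C → B X4; X4 → C X5; X5 → S TY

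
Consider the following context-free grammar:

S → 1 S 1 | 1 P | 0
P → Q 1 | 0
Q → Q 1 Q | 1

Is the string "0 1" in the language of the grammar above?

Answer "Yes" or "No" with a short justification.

No - no valid derivation exists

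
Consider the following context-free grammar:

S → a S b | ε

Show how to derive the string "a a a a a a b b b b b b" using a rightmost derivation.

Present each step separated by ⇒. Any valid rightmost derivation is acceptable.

S ⇒ a S b ⇒ a a S b b ⇒ a a a S b b b ⇒ a a a a S b b b b ⇒ a a a a a S b b b b b ⇒ a a a a a a S b b b b b b ⇒ a a a a a a b b b b b b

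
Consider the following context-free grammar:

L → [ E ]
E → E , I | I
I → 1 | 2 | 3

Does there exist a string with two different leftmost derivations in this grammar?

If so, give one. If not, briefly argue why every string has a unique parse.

No - every string in the language has a unique leftmost derivation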